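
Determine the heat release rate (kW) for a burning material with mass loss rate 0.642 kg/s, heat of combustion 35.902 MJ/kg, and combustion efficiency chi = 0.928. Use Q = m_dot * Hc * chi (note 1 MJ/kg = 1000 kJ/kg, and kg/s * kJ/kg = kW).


Hc = 35.902 MJ/kg = 35.902 * 1000 kJ/kg = 35902 kJ/kg
Q = 0.642 kg/s * 35902 kJ/kg * 0.928 = 21390 kW

21390 kW


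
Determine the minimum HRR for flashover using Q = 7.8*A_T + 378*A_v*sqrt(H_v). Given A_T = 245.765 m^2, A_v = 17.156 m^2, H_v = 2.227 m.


7.8*A_T = 1916.967
sqrt(H_v) = 1.4923
378*A_v*sqrt(H_v) = 9677.6
Q = 1916.967 + 9677.6 = 11595 kW

11595 kW


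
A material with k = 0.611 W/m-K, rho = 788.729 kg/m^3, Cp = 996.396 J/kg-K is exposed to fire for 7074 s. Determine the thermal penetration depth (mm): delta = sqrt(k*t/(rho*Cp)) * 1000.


alpha = 0.611 / (788.729 * 996.396) = 7.7747e-07 m^2/s
alpha * t = 0.0054998
delta = sqrt(0.0054998) * 1000 = 74.161 mm

74.161 mm


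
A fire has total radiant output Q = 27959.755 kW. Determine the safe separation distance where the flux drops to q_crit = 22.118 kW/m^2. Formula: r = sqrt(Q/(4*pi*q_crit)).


4*pi*q_crit = 277.94
Q/(4*pi*q_crit) = 100.60
r = sqrt(100.60) = 10.030 m

10.030 m


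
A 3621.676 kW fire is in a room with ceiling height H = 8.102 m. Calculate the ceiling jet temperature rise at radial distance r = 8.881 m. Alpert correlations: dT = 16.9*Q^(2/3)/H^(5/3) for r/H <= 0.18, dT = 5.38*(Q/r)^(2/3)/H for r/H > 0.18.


r/H = 8.881 / 8.102 = 1.0961
r/H > 0.18, so dT = 5.38*(Q/r)^(2/3)/H
Q/r = 407.80
(Q/r)^(2/3) = 54.992
dT = 5.38 * 54.992 / 8.102 = 36.516 K

36.516 K


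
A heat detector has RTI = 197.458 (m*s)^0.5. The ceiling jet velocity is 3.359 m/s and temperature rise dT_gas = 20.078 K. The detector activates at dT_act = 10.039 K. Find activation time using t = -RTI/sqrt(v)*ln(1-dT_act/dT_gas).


dT_act/dT_gas = 0.5
ln(1 - 0.5) = -0.69315
t = -197.458 / sqrt(3.359) * -0.69315 = 74.678 s

74.678 s


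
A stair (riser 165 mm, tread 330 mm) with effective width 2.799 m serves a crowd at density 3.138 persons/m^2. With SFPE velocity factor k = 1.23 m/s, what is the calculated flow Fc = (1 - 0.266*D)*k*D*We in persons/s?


1 - 0.266*D = 1 - 0.266*3.138 = 0.16529
Fs = 0.16529 * 1.23 * 3.138 = 0.63798 persons/(s*m)
Fc = 0.63798 * 2.799 = 1.7857 persons/s

1.7857 persons/s


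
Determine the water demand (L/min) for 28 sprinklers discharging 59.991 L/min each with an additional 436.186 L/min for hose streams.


Sprinkler demand = 28 * 59.991 = 1679.748 L/min
Total = 1679.748 + 436.186 = 2115.934 L/min

2115.934 L/min


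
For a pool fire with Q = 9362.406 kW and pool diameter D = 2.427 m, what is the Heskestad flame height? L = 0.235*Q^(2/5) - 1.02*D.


Q^(2/5) = 38.775
0.235 * Q^(2/5) = 9.1122
1.02 * D = 2.4755
L = 6.6367 m

6.6367 m


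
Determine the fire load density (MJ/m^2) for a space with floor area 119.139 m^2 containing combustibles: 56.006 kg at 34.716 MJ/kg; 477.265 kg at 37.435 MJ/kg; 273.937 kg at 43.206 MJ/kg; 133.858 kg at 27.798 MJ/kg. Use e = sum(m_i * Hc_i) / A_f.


Total energy = 56.006*34.716 + 477.265*37.435 + 273.937*43.206 + 133.858*27.798
= 1944.304 + 17866.42 + 11835.72 + 3720.985
= 35367.43 MJ
e = 35367.43 / 119.139 = 296.86 MJ/m^2

296.86 MJ/m^2


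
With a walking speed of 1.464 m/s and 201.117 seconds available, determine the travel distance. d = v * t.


d = 1.464 * 201.117 = 294.44 m

294.44 m


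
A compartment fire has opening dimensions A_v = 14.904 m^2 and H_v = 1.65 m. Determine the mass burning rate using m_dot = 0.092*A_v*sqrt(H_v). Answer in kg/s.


sqrt(H_v) = 1.2845
m_dot = 0.092 * 14.904 * 1.2845 = 1.7613 kg/s

1.7613 kg/s


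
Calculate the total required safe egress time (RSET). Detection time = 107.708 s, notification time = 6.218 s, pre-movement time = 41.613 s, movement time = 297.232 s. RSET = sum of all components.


Total = 107.708 + 6.218 + 41.613 + 297.232 = 452.771 s

452.771 s


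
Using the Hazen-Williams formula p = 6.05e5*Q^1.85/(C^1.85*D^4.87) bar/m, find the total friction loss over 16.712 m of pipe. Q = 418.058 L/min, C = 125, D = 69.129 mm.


Q^1.85 = 70679
C^1.85 = 7573.3
D^4.87 = 9.1022e+08
p/m = 0.0062032 bar/m
p_total = 0.0062032 * 16.712 = 0.10367 bar

0.10367 bar


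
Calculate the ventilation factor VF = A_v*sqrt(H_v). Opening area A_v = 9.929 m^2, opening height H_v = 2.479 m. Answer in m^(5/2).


sqrt(H_v) = 1.5745
VF = 9.929 * 1.5745 = 15.633 m^(5/2)

15.633 m^(5/2)


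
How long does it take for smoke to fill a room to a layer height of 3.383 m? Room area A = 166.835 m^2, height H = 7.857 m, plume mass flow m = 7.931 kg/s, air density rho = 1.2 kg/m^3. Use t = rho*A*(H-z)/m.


H - z = 4.474 m
t = 1.2 * 166.835 * 4.474 / 7.931 = 112.94 s

112.94 s


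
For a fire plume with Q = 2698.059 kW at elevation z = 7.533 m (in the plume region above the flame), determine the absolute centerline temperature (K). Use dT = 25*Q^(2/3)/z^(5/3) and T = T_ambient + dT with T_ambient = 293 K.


Q^(2/3) = 193.81
z^(5/3) = 28.948
dT = 25 * 193.81 / 28.948 = 167.38 K
T = 293 + 167.38 = 460.38 K

460.38 K


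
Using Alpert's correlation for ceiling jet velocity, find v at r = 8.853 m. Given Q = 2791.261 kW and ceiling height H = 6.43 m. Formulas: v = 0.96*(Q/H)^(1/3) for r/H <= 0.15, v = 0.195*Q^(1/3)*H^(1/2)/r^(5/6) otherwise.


r/H = 8.853 / 6.43 = 1.3768
r/H > 0.15, so v = 0.195*Q^(1/3)*H^(1/2)/r^(5/6)
Q^(1/3) = 14.080
H^(1/2) = 2.5357
r^(5/6) = 6.1552
v = 0.195 * 14.080 * 2.5357 / 6.1552 = 1.1311 m/s

1.1311 m/s


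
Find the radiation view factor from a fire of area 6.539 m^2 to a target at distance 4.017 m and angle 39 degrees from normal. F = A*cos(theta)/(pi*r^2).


cos(39 deg) = 0.77715
pi*r^2 = 50.694
F = 6.539 * 0.77715 / 50.694 = 0.10024

0.10024


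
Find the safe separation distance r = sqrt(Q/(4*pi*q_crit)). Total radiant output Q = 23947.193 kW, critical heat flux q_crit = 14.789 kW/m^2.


4*pi*q_crit = 185.84
Q/(4*pi*q_crit) = 128.86
r = sqrt(128.86) = 11.351 m

11.351 m


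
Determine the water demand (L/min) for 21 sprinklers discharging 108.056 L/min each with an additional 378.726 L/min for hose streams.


Sprinkler demand = 21 * 108.056 = 2269.176 L/min
Total = 2269.176 + 378.726 = 2647.902 L/min

2647.902 L/min


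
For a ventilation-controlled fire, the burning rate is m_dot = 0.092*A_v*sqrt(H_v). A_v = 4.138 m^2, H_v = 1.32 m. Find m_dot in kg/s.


sqrt(H_v) = 1.1489
m_dot = 0.092 * 4.138 * 1.1489 = 0.43739 kg/s

0.43739 kg/s


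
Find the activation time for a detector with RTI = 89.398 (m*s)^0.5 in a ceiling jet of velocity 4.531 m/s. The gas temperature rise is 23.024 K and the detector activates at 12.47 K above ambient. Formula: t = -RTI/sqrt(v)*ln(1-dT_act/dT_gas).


dT_act/dT_gas = 0.54161
ln(1 - 0.54161) = -0.78003
t = -89.398 / sqrt(4.531) * -0.78003 = 32.760 s

32.760 s


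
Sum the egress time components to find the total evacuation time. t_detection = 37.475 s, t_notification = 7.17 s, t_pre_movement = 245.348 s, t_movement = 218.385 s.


Total = 37.475 + 7.17 + 245.348 + 218.385 = 508.378 s

508.378 s


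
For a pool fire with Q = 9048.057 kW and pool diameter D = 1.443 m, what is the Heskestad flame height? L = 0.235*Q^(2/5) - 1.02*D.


Q^(2/5) = 38.249
0.235 * Q^(2/5) = 8.9886
1.02 * D = 1.4719
L = 7.5167 m

7.5167 m


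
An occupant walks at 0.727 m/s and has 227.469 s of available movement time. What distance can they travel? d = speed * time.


d = 0.727 * 227.469 = 165.37 m

165.37 m


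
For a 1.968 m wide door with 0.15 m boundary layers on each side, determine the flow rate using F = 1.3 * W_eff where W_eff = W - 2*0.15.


W_eff = 1.968 - 0.30 = 1.668 m
F = 1.3 * 1.668 = 2.1684 persons/s

2.1684 persons/s


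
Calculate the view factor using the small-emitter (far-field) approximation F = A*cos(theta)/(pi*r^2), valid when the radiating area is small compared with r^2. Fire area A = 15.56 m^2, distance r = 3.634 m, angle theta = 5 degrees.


cos(5 deg) = 0.99619
pi*r^2 = 41.488
F = 15.56 * 0.99619 / 41.488 = 0.37362

0.37362


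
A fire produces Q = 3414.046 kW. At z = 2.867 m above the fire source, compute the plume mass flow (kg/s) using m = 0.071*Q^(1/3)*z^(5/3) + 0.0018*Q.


Q^(1/3) = 15.058
z^(5/3) = 5.7860
First term = 0.071 * 15.058 * 5.7860 = 6.1858
Second term = 0.0018 * 3414.046 = 6.1453
m = 12.331 kg/s

12.331 kg/s


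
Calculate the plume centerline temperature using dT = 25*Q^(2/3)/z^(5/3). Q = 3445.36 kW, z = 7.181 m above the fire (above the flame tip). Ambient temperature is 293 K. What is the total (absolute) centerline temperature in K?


Q^(2/3) = 228.12
z^(5/3) = 26.729
dT = 25 * 228.12 / 26.729 = 213.36 K
T = 293 + 213.36 = 506.36 K

506.36 K


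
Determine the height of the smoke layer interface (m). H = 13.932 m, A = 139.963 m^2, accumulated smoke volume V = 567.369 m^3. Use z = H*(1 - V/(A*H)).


V/(A*H) = 0.29096
1 - 0.29096 = 0.70904
z = 13.932 * 0.70904 = 9.8783 m

9.8783 m


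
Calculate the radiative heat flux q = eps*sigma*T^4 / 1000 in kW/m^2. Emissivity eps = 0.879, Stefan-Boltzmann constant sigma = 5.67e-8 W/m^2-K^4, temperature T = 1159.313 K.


T^4 = 1.8064e+12
q = 0.879 * 5.67e-8 * 1.8064e+12 / 1000 = 90.027 kW/m^2

90.027 kW/m^2


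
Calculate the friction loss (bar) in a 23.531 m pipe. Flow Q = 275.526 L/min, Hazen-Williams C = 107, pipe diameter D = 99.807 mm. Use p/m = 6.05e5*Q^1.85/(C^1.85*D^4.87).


Q^1.85 = 32681
C^1.85 = 5680.2
D^4.87 = 5.4439e+09
p/m = 0.00063941 bar/m
p_total = 0.00063941 * 23.531 = 0.015046 bar

0.015046 bar


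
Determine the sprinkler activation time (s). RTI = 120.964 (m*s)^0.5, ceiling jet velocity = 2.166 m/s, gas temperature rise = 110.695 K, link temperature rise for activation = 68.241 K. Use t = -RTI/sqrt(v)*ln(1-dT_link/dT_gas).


dT_link/dT_gas = 0.61648
ln(1 - 0.61648) = -0.95836
t = -120.964 / sqrt(2.166) * -0.95836 = 78.769 s

78.769 s


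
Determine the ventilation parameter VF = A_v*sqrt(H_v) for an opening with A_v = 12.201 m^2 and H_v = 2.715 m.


sqrt(H_v) = 1.6477
VF = 12.201 * 1.6477 = 20.104 m^(5/2)

20.104 m^(5/2)


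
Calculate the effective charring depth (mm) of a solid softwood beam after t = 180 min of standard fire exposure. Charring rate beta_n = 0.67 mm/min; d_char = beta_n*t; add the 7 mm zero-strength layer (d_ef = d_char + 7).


d_char = 0.67 * 180 = 120.6 mm
d_ef = 120.6 + 1.0*7 = 127.6 mm

127.6 mm


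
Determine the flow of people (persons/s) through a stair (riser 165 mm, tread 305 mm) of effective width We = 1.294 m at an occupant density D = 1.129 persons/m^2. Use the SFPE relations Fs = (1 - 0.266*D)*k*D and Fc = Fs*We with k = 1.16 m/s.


1 - 0.266*D = 1 - 0.266*1.129 = 0.69969
Fs = 0.69969 * 1.16 * 1.129 = 0.91634 persons/(s*m)
Fc = 0.91634 * 1.294 = 1.1857 persons/s

1.1857 persons/s


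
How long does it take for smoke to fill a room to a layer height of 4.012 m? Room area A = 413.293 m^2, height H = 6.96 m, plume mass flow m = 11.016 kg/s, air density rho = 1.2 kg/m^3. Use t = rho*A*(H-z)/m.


H - z = 2.948 m
t = 1.2 * 413.293 * 2.948 / 11.016 = 132.72 s

132.72 s


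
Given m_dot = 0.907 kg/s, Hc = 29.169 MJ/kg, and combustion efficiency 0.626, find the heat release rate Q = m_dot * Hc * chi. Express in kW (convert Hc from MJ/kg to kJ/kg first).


Hc = 29.169 MJ/kg = 29.169 * 1000 kJ/kg = 29169 kJ/kg
Q = 0.907 kg/s * 29169 kJ/kg * 0.626 = 16562 kW

16562 kW


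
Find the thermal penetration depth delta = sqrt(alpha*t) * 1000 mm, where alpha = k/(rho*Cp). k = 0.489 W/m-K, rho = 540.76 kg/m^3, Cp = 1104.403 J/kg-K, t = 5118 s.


alpha = 0.489 / (540.76 * 1104.403) = 8.1880e-07 m^2/s
alpha * t = 0.0041906
delta = sqrt(0.0041906) * 1000 = 64.735 mm

64.735 mm


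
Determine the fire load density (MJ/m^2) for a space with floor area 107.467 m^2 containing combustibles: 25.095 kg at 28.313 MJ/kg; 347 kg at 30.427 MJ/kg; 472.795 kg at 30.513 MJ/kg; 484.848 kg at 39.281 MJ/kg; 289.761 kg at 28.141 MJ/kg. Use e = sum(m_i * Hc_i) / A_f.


Total energy = 25.095*28.313 + 347*30.427 + 472.795*30.513 + 484.848*39.281 + 289.761*28.141
= 710.5147 + 10558.169 + 14426.39 + 19045.31 + 8154.164
= 52894.56 MJ
e = 52894.56 / 107.467 = 492.19 MJ/m^2

492.19 MJ/m^2


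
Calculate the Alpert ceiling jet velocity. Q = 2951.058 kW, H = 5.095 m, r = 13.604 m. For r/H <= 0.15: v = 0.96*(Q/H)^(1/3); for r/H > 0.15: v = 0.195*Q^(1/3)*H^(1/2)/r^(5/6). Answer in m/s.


r/H = 13.604 / 5.095 = 2.6701
r/H > 0.15, so v = 0.195*Q^(1/3)*H^(1/2)/r^(5/6)
Q^(1/3) = 14.344
H^(1/2) = 2.2572
r^(5/6) = 8.8049
v = 0.195 * 14.344 * 2.2572 / 8.8049 = 0.71704 m/s

0.71704 m/s


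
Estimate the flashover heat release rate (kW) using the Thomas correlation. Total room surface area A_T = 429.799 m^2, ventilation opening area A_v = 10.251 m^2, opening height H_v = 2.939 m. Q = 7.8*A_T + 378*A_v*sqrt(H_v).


7.8*A_T = 3352.4
sqrt(H_v) = 1.7144
378*A_v*sqrt(H_v) = 6642.9
Q = 3352.4 + 6642.9 = 9995.3 kW

9995.3 kW


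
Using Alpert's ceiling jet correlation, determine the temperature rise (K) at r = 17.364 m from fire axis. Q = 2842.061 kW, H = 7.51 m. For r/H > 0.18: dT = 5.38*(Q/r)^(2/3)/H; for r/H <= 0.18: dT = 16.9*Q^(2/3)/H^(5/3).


r/H = 17.364 / 7.51 = 2.3121
r/H > 0.18, so dT = 5.38*(Q/r)^(2/3)/H
Q/r = 163.68
(Q/r)^(2/3) = 29.922
dT = 5.38 * 29.922 / 7.51 = 21.435 K

21.435 K


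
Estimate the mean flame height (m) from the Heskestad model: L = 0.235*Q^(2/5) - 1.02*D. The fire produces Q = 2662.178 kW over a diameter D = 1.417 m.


Q^(2/5) = 23.447
0.235 * Q^(2/5) = 5.5101
1.02 * D = 1.4453
L = 4.0648 m

4.0648 m


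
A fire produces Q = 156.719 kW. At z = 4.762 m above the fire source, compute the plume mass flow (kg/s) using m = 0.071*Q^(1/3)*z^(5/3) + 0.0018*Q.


Q^(1/3) = 5.3915
z^(5/3) = 13.479
First term = 0.071 * 5.3915 * 13.479 = 5.1596
Second term = 0.0018 * 156.719 = 0.28209
m = 5.4417 kg/s

5.4417 kg/s


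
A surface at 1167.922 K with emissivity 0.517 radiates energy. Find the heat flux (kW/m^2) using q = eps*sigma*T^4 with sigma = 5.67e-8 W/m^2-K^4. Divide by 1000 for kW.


T^4 = 1.8606e+12
q = 0.517 * 5.67e-8 * 1.8606e+12 / 1000 = 54.542 kW/m^2

54.542 kW/m^2


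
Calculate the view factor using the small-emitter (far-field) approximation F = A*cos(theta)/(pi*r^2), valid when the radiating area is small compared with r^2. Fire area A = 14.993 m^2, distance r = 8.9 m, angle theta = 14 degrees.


cos(14 deg) = 0.97030
pi*r^2 = 248.85
F = 14.993 * 0.97030 / 248.85 = 0.058461

0.058461


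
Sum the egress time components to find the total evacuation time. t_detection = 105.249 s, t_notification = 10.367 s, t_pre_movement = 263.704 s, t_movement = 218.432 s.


Total = 105.249 + 10.367 + 263.704 + 218.432 = 597.752 s

597.752 s


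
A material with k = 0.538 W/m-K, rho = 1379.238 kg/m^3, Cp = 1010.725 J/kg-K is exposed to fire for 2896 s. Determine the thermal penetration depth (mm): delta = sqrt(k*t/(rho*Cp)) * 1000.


alpha = 0.538 / (1379.238 * 1010.725) = 3.8593e-07 m^2/s
alpha * t = 0.0011177
delta = sqrt(0.0011177) * 1000 = 33.431 mm

33.431 mm


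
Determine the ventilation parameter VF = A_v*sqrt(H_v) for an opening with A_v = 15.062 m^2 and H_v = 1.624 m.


sqrt(H_v) = 1.2744
VF = 15.062 * 1.2744 = 19.194 m^(5/2)

19.194 m^(5/2)


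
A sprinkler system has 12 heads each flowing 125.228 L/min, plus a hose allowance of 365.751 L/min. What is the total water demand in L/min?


Sprinkler demand = 12 * 125.228 = 1502.736 L/min
Total = 1502.736 + 365.751 = 1868.487 L/min

1868.487 L/min


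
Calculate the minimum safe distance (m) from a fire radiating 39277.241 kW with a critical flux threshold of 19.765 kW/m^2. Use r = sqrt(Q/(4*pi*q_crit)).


4*pi*q_crit = 248.37
Q/(4*pi*q_crit) = 158.14
r = sqrt(158.14) = 12.575 m

12.575 m


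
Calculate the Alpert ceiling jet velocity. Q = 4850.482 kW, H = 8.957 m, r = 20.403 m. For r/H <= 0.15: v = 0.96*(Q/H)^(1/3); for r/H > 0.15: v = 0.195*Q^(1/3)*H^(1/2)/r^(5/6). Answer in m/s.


r/H = 20.403 / 8.957 = 2.2779
r/H > 0.15, so v = 0.195*Q^(1/3)*H^(1/2)/r^(5/6)
Q^(1/3) = 16.928
H^(1/2) = 2.9928
r^(5/6) = 12.343
v = 0.195 * 16.928 * 2.9928 / 12.343 = 0.80039 m/s

0.80039 m/s


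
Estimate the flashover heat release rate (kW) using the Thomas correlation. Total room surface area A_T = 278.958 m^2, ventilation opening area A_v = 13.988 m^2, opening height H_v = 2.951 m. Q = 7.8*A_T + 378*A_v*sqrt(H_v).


7.8*A_T = 2175.9
sqrt(H_v) = 1.7178
378*A_v*sqrt(H_v) = 9083.1
Q = 2175.9 + 9083.1 = 11259 kW

11259 kW


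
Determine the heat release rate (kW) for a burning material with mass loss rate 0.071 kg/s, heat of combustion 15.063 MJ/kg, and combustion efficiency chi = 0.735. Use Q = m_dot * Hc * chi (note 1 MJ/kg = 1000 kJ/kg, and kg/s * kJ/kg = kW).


Hc = 15.063 MJ/kg = 15.063 * 1000 kJ/kg = 15063 kJ/kg
Q = 0.071 kg/s * 15063 kJ/kg * 0.735 = 786.06 kW

786.06 kW


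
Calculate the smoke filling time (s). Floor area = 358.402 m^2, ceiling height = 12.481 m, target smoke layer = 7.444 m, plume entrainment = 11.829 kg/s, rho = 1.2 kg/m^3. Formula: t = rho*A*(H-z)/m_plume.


H - z = 5.037 m
t = 1.2 * 358.402 * 5.037 / 11.829 = 183.14 s

183.14 s


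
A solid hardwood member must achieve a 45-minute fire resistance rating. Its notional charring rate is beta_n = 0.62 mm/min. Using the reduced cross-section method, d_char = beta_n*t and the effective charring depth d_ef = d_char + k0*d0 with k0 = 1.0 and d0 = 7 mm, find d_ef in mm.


d_char = 0.62 * 45 = 27.9 mm
d_ef = 27.9 + 1.0*7 = 34.9 mm

34.9 mm


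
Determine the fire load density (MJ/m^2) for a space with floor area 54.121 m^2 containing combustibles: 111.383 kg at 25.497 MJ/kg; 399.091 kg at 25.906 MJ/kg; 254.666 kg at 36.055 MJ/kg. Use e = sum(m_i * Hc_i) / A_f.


Total energy = 111.383*25.497 + 399.091*25.906 + 254.666*36.055
= 2839.932 + 10338.85 + 9181.983
= 22360.77 MJ
e = 22360.77 / 54.121 = 413.16 MJ/m^2

413.16 MJ/m^2


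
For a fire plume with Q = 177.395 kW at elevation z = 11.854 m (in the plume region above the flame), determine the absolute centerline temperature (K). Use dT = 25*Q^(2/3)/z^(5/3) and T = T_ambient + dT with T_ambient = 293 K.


Q^(2/3) = 31.571
z^(5/3) = 61.628
dT = 25 * 31.571 / 61.628 = 12.807 K
T = 293 + 12.807 = 305.81 K

305.81 K


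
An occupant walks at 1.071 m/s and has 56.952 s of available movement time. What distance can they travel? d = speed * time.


d = 1.071 * 56.952 = 60.996 m

60.996 m


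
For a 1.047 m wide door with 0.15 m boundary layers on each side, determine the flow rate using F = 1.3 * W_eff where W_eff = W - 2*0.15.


W_eff = 1.047 - 0.30 = 0.747 m
F = 1.3 * 0.747 = 0.97110 persons/s

0.97110 persons/s


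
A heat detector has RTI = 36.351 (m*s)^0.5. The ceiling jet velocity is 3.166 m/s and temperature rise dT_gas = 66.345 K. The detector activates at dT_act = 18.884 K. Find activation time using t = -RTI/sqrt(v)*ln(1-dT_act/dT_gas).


dT_act/dT_gas = 0.28463
ln(1 - 0.28463) = -0.33496
t = -36.351 / sqrt(3.166) * -0.33496 = 6.8431 s

6.8431 s


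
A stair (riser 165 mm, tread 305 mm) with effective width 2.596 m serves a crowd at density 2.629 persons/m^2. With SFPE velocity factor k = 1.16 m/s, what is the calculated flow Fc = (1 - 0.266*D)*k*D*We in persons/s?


1 - 0.266*D = 1 - 0.266*2.629 = 0.30069
Fs = 0.30069 * 1.16 * 2.629 = 0.91698 persons/(s*m)
Fc = 0.91698 * 2.596 = 2.3805 persons/s

2.3805 persons/s


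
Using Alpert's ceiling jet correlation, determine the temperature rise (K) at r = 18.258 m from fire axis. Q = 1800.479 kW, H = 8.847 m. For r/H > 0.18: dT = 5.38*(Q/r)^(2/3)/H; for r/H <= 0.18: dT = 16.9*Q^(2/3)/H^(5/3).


r/H = 18.258 / 8.847 = 2.0638
r/H > 0.18, so dT = 5.38*(Q/r)^(2/3)/H
Q/r = 98.613
(Q/r)^(2/3) = 21.345
dT = 5.38 * 21.345 / 8.847 = 12.980 K

12.980 K


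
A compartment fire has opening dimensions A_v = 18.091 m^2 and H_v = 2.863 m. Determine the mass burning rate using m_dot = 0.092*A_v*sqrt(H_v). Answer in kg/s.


sqrt(H_v) = 1.6920
m_dot = 0.092 * 18.091 * 1.6920 = 2.8162 kg/s

2.8162 kg/s


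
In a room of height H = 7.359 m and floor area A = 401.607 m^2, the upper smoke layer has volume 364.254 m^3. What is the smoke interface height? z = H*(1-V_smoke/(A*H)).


V/(A*H) = 0.12325
1 - 0.12325 = 0.87675
z = 7.359 * 0.87675 = 6.4520 m

6.4520 m


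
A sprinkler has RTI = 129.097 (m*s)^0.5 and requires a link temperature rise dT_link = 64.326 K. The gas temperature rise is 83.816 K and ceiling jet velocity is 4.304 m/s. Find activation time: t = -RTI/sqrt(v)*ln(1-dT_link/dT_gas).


dT_link/dT_gas = 0.76747
ln(1 - 0.76747) = -1.4587
t = -129.097 / sqrt(4.304) * -1.4587 = 90.772 s

90.772 s


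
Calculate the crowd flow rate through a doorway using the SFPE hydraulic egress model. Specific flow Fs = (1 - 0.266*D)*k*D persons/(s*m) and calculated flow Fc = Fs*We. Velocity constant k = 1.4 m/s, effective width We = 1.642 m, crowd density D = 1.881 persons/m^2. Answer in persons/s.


1 - 0.266*D = 1 - 0.266*1.881 = 0.49965
Fs = 0.49965 * 1.4 * 1.881 = 1.3158 persons/(s*m)
Fc = 1.3158 * 1.642 = 2.1605 persons/s

2.1605 persons/s


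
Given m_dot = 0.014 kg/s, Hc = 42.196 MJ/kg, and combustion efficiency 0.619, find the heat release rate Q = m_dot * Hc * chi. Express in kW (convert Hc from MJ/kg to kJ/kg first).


Hc = 42.196 MJ/kg = 42.196 * 1000 kJ/kg = 42196 kJ/kg
Q = 0.014 kg/s * 42196 kJ/kg * 0.619 = 365.67 kW

365.67 kW


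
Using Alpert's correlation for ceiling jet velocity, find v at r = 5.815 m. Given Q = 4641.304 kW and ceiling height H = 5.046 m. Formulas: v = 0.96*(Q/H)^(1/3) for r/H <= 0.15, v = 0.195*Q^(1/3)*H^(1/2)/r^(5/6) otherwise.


r/H = 5.815 / 5.046 = 1.1524
r/H > 0.15, so v = 0.195*Q^(1/3)*H^(1/2)/r^(5/6)
Q^(1/3) = 16.681
H^(1/2) = 2.2463
r^(5/6) = 4.3364
v = 0.195 * 16.681 * 2.2463 / 4.3364 = 1.6850 m/s

1.6850 m/s


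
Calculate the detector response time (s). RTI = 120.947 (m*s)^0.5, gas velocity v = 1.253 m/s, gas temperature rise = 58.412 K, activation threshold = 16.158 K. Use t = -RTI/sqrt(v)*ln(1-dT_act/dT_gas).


dT_act/dT_gas = 0.27662
ln(1 - 0.27662) = -0.32382
t = -120.947 / sqrt(1.253) * -0.32382 = 34.989 s

34.989 s


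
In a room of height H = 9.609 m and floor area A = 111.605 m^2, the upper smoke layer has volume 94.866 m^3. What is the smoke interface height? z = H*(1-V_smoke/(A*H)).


V/(A*H) = 0.088460
1 - 0.088460 = 0.91154
z = 9.609 * 0.91154 = 8.7590 m

8.7590 m


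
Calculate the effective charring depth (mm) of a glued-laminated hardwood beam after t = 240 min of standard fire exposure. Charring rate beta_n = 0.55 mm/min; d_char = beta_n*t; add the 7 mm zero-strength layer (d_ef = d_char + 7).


d_char = 0.55 * 240 = 132 mm
d_ef = 132 + 1.0*7 = 139 mm

139 mm


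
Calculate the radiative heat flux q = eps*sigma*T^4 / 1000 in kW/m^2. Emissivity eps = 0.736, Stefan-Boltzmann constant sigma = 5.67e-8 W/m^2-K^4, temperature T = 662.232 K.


T^4 = 1.9233e+11
q = 0.736 * 5.67e-8 * 1.9233e+11 / 1000 = 8.0260 kW/m^2

8.0260 kW/m^2


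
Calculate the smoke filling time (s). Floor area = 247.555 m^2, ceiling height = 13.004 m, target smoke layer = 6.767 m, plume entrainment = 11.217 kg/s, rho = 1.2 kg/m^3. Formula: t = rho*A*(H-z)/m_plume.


H - z = 6.237 m
t = 1.2 * 247.555 * 6.237 / 11.217 = 165.18 s

165.18 s


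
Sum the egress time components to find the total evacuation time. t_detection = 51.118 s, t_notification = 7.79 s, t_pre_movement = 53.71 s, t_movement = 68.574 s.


Total = 51.118 + 7.79 + 53.71 + 68.574 = 181.192 s

181.192 s


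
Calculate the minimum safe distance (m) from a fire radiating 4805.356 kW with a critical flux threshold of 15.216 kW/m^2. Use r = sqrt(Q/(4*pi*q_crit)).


4*pi*q_crit = 191.21
Q/(4*pi*q_crit) = 25.131
r = sqrt(25.131) = 5.0131 m

5.0131 m


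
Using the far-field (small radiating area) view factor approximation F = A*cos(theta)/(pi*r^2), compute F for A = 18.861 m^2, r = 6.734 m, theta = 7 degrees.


cos(7 deg) = 0.99255
pi*r^2 = 142.46
F = 18.861 * 0.99255 / 142.46 = 0.13141

0.13141


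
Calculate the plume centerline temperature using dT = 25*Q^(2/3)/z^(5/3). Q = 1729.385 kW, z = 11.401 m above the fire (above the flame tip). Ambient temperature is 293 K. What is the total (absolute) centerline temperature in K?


Q^(2/3) = 144.08
z^(5/3) = 57.753
dT = 25 * 144.08 / 57.753 = 62.368 K
T = 293 + 62.368 = 355.37 K

355.37 K


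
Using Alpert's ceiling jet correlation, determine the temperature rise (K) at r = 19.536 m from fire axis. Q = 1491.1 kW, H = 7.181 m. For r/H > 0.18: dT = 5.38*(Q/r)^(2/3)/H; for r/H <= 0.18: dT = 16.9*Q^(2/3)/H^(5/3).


r/H = 19.536 / 7.181 = 2.7205
r/H > 0.18, so dT = 5.38*(Q/r)^(2/3)/H
Q/r = 76.326
(Q/r)^(2/3) = 17.993
dT = 5.38 * 17.993 / 7.181 = 13.481 K

13.481 K


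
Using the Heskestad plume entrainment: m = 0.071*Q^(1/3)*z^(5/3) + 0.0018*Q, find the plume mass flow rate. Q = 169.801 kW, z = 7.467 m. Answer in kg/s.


Q^(1/3) = 5.5375
z^(5/3) = 28.526
First term = 0.071 * 5.5375 * 28.526 = 11.215
Second term = 0.0018 * 169.801 = 0.30564
m = 11.521 kg/s

11.521 kg/s


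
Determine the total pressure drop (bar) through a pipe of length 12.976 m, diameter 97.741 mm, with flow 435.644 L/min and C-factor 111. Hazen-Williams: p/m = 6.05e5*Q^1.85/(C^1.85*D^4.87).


Q^1.85 = 76277
C^1.85 = 6079.2
D^4.87 = 4.9167e+09
p/m = 0.0015439 bar/m
p_total = 0.0015439 * 12.976 = 0.020034 bar

0.020034 bar


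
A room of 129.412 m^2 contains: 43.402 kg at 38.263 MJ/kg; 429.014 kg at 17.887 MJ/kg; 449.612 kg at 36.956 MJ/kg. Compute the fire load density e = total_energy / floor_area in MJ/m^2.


Total energy = 43.402*38.263 + 429.014*17.887 + 449.612*36.956
= 1660.691 + 7673.773 + 16615.86
= 25950.33 MJ
e = 25950.33 / 129.412 = 200.52 MJ/m^2

200.52 MJ/m^2


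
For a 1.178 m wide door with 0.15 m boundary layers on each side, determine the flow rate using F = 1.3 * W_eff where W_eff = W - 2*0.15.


W_eff = 1.178 - 0.30 = 0.878 m
F = 1.3 * 0.878 = 1.1414 persons/s

1.1414 persons/s


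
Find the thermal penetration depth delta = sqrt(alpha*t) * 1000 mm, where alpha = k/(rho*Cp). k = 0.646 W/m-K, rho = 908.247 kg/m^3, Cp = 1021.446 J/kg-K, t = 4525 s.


alpha = 0.646 / (908.247 * 1021.446) = 6.9633e-07 m^2/s
alpha * t = 0.0031509
delta = sqrt(0.0031509) * 1000 = 56.133 mm

56.133 mm


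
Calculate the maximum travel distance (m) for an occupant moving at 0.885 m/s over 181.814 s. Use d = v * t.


d = 0.885 * 181.814 = 160.91 m

160.91 m


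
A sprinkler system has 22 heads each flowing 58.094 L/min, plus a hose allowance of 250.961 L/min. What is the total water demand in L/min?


Sprinkler demand = 22 * 58.094 = 1278.068 L/min
Total = 1278.068 + 250.961 = 1529.029 L/min

1529.029 L/min


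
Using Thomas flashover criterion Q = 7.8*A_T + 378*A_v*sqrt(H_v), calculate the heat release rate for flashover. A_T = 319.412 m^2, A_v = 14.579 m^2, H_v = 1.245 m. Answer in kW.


7.8*A_T = 2491.4
sqrt(H_v) = 1.1158
378*A_v*sqrt(H_v) = 6149.0
Q = 2491.4 + 6149.0 = 8640.4 kW

8640.4 kW


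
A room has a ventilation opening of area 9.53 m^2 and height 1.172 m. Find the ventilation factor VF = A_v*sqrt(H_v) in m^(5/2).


sqrt(H_v) = 1.0826
VF = 9.53 * 1.0826 = 10.317 m^(5/2)

10.317 m^(5/2)


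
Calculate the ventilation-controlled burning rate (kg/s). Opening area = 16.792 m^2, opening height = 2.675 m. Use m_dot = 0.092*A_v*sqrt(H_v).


sqrt(H_v) = 1.6355
m_dot = 0.092 * 16.792 * 1.6355 = 2.5267 kg/s

2.5267 kg/s


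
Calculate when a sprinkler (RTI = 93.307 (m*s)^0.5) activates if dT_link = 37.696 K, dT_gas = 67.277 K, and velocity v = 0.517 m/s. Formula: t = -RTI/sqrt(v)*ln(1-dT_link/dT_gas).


dT_link/dT_gas = 0.56031
ln(1 - 0.56031) = -0.82169
t = -93.307 / sqrt(0.517) * -0.82169 = 106.63 s

106.63 s


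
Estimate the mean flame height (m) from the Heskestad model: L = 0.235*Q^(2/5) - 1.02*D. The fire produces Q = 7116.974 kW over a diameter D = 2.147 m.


Q^(2/5) = 34.747
0.235 * Q^(2/5) = 8.1656
1.02 * D = 2.1899
L = 5.9756 m

5.9756 m


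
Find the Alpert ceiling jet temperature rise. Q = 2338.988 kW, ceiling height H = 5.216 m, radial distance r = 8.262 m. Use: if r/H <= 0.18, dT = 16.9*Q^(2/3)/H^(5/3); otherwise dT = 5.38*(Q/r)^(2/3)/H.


r/H = 8.262 / 5.216 = 1.5840
r/H > 0.18, so dT = 5.38*(Q/r)^(2/3)/H
Q/r = 283.10
(Q/r)^(2/3) = 43.115
dT = 5.38 * 43.115 / 5.216 = 44.471 K

44.471 K


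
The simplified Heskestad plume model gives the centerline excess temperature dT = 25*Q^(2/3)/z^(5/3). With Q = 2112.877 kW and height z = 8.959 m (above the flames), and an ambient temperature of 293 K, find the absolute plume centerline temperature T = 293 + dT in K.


Q^(2/3) = 164.66
z^(5/3) = 38.646
dT = 25 * 164.66 / 38.646 = 106.52 K
T = 293 + 106.52 = 399.52 K

399.52 K


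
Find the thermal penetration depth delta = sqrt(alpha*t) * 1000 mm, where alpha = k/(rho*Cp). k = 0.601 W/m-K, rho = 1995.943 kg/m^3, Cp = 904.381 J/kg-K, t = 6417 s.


alpha = 0.601 / (1995.943 * 904.381) = 3.3295e-07 m^2/s
alpha * t = 0.0021365
delta = sqrt(0.0021365) * 1000 = 46.223 mm

46.223 mm


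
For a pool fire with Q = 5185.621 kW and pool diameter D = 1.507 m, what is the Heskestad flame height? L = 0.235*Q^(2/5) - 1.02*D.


Q^(2/5) = 30.614
0.235 * Q^(2/5) = 7.1943
1.02 * D = 1.5371
L = 5.6572 m

5.6572 m


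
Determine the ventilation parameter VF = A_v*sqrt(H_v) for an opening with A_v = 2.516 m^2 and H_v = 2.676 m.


sqrt(H_v) = 1.6358
VF = 2.516 * 1.6358 = 4.1158 m^(5/2)

4.1158 m^(5/2)


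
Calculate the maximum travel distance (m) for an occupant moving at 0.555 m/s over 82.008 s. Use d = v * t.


d = 0.555 * 82.008 = 45.514 m

45.514 m


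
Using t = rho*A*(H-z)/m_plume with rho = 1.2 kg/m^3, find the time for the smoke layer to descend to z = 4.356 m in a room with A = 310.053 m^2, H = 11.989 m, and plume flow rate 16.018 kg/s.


H - z = 7.633 m
t = 1.2 * 310.053 * 7.633 / 16.018 = 177.30 s

177.30 s


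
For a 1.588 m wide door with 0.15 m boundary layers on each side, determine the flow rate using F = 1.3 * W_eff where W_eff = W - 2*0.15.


W_eff = 1.588 - 0.30 = 1.288 m
F = 1.3 * 1.288 = 1.6744 persons/s

1.6744 persons/s


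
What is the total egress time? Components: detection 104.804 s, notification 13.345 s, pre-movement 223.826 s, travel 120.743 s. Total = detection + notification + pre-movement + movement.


Total = 104.804 + 13.345 + 223.826 + 120.743 = 462.718 s

462.718 s


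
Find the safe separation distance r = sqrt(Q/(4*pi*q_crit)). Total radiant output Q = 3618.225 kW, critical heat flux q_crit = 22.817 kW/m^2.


4*pi*q_crit = 286.73
Q/(4*pi*q_crit) = 12.619
r = sqrt(12.619) = 3.5523 m

3.5523 m


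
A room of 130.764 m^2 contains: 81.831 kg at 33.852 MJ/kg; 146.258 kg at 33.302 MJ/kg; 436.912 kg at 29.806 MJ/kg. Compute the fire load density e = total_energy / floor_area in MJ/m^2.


Total energy = 81.831*33.852 + 146.258*33.302 + 436.912*29.806
= 2770.143 + 4870.684 + 13022.60
= 20663.426 MJ
e = 20663.426 / 130.764 = 158.02 MJ/m^2

158.02 MJ/m^2


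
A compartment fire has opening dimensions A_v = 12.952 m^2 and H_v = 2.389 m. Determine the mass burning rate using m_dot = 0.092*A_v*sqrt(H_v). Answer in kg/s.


sqrt(H_v) = 1.5456
m_dot = 0.092 * 12.952 * 1.5456 = 1.8418 kg/s

1.8418 kg/s


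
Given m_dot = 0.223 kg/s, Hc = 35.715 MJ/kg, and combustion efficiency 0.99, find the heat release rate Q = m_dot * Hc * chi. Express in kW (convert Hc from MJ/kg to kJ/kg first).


Hc = 35.715 MJ/kg = 35.715 * 1000 kJ/kg = 35715 kJ/kg
Q = 0.223 kg/s * 35715 kJ/kg * 0.99 = 7884.8 kW

7884.8 kW


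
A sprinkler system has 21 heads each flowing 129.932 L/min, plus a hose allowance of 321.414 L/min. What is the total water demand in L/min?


Sprinkler demand = 21 * 129.932 = 2728.572 L/min
Total = 2728.572 + 321.414 = 3049.986 L/min

3049.986 L/min


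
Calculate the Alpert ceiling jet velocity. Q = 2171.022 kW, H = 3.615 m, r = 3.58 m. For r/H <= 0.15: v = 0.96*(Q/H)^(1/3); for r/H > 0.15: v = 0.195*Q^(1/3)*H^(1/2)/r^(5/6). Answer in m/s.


r/H = 3.58 / 3.615 = 0.99032
r/H > 0.15, so v = 0.195*Q^(1/3)*H^(1/2)/r^(5/6)
Q^(1/3) = 12.949
H^(1/2) = 1.9013
r^(5/6) = 2.8945
v = 0.195 * 12.949 * 1.9013 / 2.8945 = 1.6586 m/s

1.6586 m/s


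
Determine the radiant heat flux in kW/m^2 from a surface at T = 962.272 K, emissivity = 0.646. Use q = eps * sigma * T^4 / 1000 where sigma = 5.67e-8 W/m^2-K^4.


T^4 = 8.5742e+11
q = 0.646 * 5.67e-8 * 8.5742e+11 / 1000 = 31.406 kW/m^2

31.406 kW/m^2


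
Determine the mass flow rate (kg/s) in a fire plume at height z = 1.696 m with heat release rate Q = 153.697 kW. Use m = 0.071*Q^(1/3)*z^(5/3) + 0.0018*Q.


Q^(1/3) = 5.3566
z^(5/3) = 2.4120
First term = 0.071 * 5.3566 * 2.4120 = 0.91732
Second term = 0.0018 * 153.697 = 0.27665
m = 1.1940 kg/s

1.1940 kg/s


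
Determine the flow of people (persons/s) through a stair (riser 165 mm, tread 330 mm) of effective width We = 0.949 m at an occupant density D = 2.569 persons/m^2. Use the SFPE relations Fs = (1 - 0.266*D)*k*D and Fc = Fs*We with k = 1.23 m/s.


1 - 0.266*D = 1 - 0.266*2.569 = 0.31665
Fs = 0.31665 * 1.23 * 2.569 = 1.0006 persons/(s*m)
Fc = 1.0006 * 0.949 = 0.94953 persons/s

0.94953 persons/s


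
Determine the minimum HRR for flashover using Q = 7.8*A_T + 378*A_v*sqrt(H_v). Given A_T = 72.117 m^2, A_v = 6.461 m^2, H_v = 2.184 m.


7.8*A_T = 562.51
sqrt(H_v) = 1.4778
378*A_v*sqrt(H_v) = 3609.3
Q = 562.51 + 3609.3 = 4171.8 kW

4171.8 kW


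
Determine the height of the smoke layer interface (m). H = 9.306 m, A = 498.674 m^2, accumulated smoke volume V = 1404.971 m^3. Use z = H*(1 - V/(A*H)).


V/(A*H) = 0.30275
1 - 0.30275 = 0.69725
z = 9.306 * 0.69725 = 6.4886 m

6.4886 m


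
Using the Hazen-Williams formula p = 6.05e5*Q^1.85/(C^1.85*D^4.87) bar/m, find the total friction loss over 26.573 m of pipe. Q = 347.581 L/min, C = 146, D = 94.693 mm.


Q^1.85 = 50229
C^1.85 = 10094
D^4.87 = 4.2137e+09
p/m = 0.00071448 bar/m
p_total = 0.00071448 * 26.573 = 0.018986 bar

0.018986 bar


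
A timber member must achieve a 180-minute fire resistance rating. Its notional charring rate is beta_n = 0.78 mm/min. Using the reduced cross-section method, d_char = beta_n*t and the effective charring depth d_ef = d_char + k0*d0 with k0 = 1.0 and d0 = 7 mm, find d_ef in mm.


d_char = 0.78 * 180 = 140.4 mm
d_ef = 140.4 + 1.0*7 = 147.4 mm

147.4 mm


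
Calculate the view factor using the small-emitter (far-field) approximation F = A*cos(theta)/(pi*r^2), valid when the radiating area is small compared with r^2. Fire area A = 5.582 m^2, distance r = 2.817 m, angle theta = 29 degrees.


cos(29 deg) = 0.87462
pi*r^2 = 24.930
F = 5.582 * 0.87462 / 24.930 = 0.19583

0.19583


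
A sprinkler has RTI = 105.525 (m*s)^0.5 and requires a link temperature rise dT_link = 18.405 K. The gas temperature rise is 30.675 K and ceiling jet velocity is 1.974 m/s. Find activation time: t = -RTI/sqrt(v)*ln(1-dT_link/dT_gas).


dT_link/dT_gas = 0.6
ln(1 - 0.6) = -0.91629
t = -105.525 / sqrt(1.974) * -0.91629 = 68.820 s

68.820 s


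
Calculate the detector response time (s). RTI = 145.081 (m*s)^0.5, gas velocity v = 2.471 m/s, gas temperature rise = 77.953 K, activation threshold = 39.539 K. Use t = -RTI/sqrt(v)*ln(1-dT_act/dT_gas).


dT_act/dT_gas = 0.50722
ln(1 - 0.50722) = -0.70768
t = -145.081 / sqrt(2.471) * -0.70768 = 65.315 s

65.315 s


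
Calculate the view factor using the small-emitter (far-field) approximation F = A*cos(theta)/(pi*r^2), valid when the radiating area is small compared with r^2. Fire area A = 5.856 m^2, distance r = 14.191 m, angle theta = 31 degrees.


cos(31 deg) = 0.85717
pi*r^2 = 632.67
F = 5.856 * 0.85717 / 632.67 = 0.0079340

0.0079340


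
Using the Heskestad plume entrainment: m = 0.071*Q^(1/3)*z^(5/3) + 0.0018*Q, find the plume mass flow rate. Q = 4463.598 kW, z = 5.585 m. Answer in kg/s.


Q^(1/3) = 16.465
z^(5/3) = 17.581
First term = 0.071 * 16.465 * 17.581 = 20.552
Second term = 0.0018 * 4463.598 = 8.0345
m = 28.587 kg/s

28.587 kg/s


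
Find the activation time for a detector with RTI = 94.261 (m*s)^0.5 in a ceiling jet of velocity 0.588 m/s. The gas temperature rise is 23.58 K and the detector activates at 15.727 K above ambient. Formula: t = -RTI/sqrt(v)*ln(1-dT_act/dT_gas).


dT_act/dT_gas = 0.66696
ln(1 - 0.66696) = -1.0995
t = -94.261 / sqrt(0.588) * -1.0995 = 135.16 s

135.16 s


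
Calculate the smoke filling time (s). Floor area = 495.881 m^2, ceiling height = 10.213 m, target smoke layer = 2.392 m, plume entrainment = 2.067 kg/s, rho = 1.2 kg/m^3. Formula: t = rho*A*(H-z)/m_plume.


H - z = 7.821 m
t = 1.2 * 495.881 * 7.821 / 2.067 = 2251.5 s

2251.5 s


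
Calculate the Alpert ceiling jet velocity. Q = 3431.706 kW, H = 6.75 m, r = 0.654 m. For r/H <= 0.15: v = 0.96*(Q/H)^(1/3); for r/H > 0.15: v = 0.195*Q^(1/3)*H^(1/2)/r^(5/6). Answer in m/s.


r/H = 0.654 / 6.75 = 0.096889
r/H <= 0.15, so v = 0.96*(Q/H)^(1/3)
Q/H = 508.40
(Q/H)^(1/3) = 7.9812
v = 0.96 * 7.9812 = 7.6620 m/s

7.6620 m/s


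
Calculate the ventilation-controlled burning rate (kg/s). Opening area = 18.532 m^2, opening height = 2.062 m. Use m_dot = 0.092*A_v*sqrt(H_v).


sqrt(H_v) = 1.4360
m_dot = 0.092 * 18.532 * 1.4360 = 2.4482 kg/s

2.4482 kg/s


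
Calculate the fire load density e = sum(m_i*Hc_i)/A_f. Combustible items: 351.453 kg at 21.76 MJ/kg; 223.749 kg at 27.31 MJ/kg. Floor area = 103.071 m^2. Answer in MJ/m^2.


Total energy = 351.453*21.76 + 223.749*27.31
= 7647.617 + 6110.585
= 13758.20 MJ
e = 13758.20 / 103.071 = 133.48 MJ/m^2

133.48 MJ/m^2


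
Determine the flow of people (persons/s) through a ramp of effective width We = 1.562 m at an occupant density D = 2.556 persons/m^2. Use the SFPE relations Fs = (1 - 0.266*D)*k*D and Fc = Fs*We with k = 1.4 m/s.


1 - 0.266*D = 1 - 0.266*2.556 = 0.32010
Fs = 0.32010 * 1.4 * 2.556 = 1.1455 persons/(s*m)
Fc = 1.1455 * 1.562 = 1.7892 persons/s

1.7892 persons/s


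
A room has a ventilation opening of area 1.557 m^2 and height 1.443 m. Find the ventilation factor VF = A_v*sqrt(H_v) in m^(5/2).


sqrt(H_v) = 1.2012
VF = 1.557 * 1.2012 = 1.8703 m^(5/2)

1.8703 m^(5/2)


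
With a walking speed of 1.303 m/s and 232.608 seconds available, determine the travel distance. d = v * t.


d = 1.303 * 232.608 = 303.09 m

303.09 m


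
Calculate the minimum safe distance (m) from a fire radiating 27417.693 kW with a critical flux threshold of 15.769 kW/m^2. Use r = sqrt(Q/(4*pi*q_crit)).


4*pi*q_crit = 198.16
Q/(4*pi*q_crit) = 138.36
r = sqrt(138.36) = 11.763 m

11.763 m


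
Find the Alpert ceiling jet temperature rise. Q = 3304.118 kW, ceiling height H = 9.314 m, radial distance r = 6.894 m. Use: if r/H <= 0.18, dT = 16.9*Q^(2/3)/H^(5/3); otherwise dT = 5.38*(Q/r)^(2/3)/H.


r/H = 6.894 / 9.314 = 0.74018
r/H > 0.18, so dT = 5.38*(Q/r)^(2/3)/H
Q/r = 479.27
(Q/r)^(2/3) = 61.243
dT = 5.38 * 61.243 / 9.314 = 35.375 K

35.375 K


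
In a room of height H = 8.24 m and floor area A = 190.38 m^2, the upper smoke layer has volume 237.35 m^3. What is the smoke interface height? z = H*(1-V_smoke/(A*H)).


V/(A*H) = 0.15130
1 - 0.15130 = 0.84870
z = 8.24 * 0.84870 = 6.9933 m

6.9933 m


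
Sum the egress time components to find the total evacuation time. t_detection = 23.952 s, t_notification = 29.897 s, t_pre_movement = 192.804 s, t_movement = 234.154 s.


Total = 23.952 + 29.897 + 192.804 + 234.154 = 480.807 s

480.807 s


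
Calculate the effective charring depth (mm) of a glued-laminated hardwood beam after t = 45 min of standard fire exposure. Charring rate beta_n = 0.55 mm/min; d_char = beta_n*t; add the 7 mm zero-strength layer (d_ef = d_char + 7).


d_char = 0.55 * 45 = 24.75 mm
d_ef = 24.75 + 1.0*7 = 31.75 mm

31.75 mm
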